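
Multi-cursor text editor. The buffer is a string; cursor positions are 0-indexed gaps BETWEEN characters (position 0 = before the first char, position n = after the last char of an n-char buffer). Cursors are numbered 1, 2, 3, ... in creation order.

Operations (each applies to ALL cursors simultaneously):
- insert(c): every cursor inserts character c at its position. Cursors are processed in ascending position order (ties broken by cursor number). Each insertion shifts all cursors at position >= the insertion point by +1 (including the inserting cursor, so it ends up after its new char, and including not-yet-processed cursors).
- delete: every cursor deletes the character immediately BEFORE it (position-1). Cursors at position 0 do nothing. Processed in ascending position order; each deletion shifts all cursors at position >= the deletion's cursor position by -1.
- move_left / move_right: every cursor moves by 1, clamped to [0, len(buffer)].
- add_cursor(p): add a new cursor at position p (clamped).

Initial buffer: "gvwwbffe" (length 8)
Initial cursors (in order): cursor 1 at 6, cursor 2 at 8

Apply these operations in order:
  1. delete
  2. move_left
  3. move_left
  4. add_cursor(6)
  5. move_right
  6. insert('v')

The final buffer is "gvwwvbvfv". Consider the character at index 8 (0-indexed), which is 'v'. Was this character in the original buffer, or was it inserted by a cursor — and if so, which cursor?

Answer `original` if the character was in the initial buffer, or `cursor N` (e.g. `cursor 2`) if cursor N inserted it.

Answer: cursor 3

Derivation:
After op 1 (delete): buffer="gvwwbf" (len 6), cursors c1@5 c2@6, authorship ......
After op 2 (move_left): buffer="gvwwbf" (len 6), cursors c1@4 c2@5, authorship ......
After op 3 (move_left): buffer="gvwwbf" (len 6), cursors c1@3 c2@4, authorship ......
After op 4 (add_cursor(6)): buffer="gvwwbf" (len 6), cursors c1@3 c2@4 c3@6, authorship ......
After op 5 (move_right): buffer="gvwwbf" (len 6), cursors c1@4 c2@5 c3@6, authorship ......
After op 6 (insert('v')): buffer="gvwwvbvfv" (len 9), cursors c1@5 c2@7 c3@9, authorship ....1.2.3
Authorship (.=original, N=cursor N): . . . . 1 . 2 . 3
Index 8: author = 3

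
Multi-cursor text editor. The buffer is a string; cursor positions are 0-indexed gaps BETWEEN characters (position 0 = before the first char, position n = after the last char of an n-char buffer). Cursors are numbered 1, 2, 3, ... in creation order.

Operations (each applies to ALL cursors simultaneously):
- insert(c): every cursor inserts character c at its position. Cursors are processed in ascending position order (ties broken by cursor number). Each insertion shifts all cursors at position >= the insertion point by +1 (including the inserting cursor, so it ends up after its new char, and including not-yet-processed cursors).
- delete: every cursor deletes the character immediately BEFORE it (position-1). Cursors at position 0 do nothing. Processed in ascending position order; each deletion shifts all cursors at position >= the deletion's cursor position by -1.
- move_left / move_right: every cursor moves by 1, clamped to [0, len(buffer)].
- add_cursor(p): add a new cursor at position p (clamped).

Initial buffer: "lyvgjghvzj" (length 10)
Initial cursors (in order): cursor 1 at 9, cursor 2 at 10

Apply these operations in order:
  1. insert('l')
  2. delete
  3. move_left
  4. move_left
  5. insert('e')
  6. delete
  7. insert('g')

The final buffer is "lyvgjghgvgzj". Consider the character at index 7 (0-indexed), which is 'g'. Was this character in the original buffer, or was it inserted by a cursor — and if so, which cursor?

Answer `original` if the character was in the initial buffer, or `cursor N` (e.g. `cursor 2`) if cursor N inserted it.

After op 1 (insert('l')): buffer="lyvgjghvzljl" (len 12), cursors c1@10 c2@12, authorship .........1.2
After op 2 (delete): buffer="lyvgjghvzj" (len 10), cursors c1@9 c2@10, authorship ..........
After op 3 (move_left): buffer="lyvgjghvzj" (len 10), cursors c1@8 c2@9, authorship ..........
After op 4 (move_left): buffer="lyvgjghvzj" (len 10), cursors c1@7 c2@8, authorship ..........
After op 5 (insert('e')): buffer="lyvgjghevezj" (len 12), cursors c1@8 c2@10, authorship .......1.2..
After op 6 (delete): buffer="lyvgjghvzj" (len 10), cursors c1@7 c2@8, authorship ..........
After op 7 (insert('g')): buffer="lyvgjghgvgzj" (len 12), cursors c1@8 c2@10, authorship .......1.2..
Authorship (.=original, N=cursor N): . . . . . . . 1 . 2 . .
Index 7: author = 1

Answer: cursor 1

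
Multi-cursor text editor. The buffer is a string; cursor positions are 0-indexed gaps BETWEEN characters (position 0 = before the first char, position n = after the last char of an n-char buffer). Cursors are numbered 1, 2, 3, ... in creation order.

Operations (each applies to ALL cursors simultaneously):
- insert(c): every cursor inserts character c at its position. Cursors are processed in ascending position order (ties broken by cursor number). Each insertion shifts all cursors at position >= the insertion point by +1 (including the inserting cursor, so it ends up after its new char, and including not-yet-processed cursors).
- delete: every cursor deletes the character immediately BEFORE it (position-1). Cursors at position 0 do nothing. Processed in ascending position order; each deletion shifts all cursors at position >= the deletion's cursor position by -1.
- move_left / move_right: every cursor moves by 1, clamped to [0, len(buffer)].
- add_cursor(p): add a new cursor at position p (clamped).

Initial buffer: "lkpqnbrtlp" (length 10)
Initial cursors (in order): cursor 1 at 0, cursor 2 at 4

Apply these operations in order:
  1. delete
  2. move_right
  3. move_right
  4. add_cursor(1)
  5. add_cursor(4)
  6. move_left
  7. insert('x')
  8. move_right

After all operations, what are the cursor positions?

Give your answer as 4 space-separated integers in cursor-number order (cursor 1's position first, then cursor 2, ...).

Answer: 4 9 2 7

Derivation:
After op 1 (delete): buffer="lkpnbrtlp" (len 9), cursors c1@0 c2@3, authorship .........
After op 2 (move_right): buffer="lkpnbrtlp" (len 9), cursors c1@1 c2@4, authorship .........
After op 3 (move_right): buffer="lkpnbrtlp" (len 9), cursors c1@2 c2@5, authorship .........
After op 4 (add_cursor(1)): buffer="lkpnbrtlp" (len 9), cursors c3@1 c1@2 c2@5, authorship .........
After op 5 (add_cursor(4)): buffer="lkpnbrtlp" (len 9), cursors c3@1 c1@2 c4@4 c2@5, authorship .........
After op 6 (move_left): buffer="lkpnbrtlp" (len 9), cursors c3@0 c1@1 c4@3 c2@4, authorship .........
After op 7 (insert('x')): buffer="xlxkpxnxbrtlp" (len 13), cursors c3@1 c1@3 c4@6 c2@8, authorship 3.1..4.2.....
After op 8 (move_right): buffer="xlxkpxnxbrtlp" (len 13), cursors c3@2 c1@4 c4@7 c2@9, authorship 3.1..4.2.....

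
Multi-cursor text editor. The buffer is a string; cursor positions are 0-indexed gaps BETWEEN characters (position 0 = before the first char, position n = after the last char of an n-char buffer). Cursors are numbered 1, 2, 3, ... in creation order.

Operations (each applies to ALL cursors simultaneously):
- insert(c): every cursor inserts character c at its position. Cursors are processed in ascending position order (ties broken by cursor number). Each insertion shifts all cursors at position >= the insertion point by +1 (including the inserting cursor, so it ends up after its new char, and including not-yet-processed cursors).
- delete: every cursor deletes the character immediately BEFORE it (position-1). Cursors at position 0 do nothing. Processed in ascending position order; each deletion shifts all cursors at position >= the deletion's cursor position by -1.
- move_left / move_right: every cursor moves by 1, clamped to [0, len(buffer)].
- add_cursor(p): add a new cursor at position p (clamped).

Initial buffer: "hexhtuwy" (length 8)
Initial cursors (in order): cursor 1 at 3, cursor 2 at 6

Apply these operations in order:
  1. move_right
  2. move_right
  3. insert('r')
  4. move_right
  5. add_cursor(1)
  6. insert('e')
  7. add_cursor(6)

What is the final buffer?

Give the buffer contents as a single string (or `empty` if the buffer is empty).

After op 1 (move_right): buffer="hexhtuwy" (len 8), cursors c1@4 c2@7, authorship ........
After op 2 (move_right): buffer="hexhtuwy" (len 8), cursors c1@5 c2@8, authorship ........
After op 3 (insert('r')): buffer="hexhtruwyr" (len 10), cursors c1@6 c2@10, authorship .....1...2
After op 4 (move_right): buffer="hexhtruwyr" (len 10), cursors c1@7 c2@10, authorship .....1...2
After op 5 (add_cursor(1)): buffer="hexhtruwyr" (len 10), cursors c3@1 c1@7 c2@10, authorship .....1...2
After op 6 (insert('e')): buffer="heexhtruewyre" (len 13), cursors c3@2 c1@9 c2@13, authorship .3....1.1..22
After op 7 (add_cursor(6)): buffer="heexhtruewyre" (len 13), cursors c3@2 c4@6 c1@9 c2@13, authorship .3....1.1..22

Answer: heexhtruewyre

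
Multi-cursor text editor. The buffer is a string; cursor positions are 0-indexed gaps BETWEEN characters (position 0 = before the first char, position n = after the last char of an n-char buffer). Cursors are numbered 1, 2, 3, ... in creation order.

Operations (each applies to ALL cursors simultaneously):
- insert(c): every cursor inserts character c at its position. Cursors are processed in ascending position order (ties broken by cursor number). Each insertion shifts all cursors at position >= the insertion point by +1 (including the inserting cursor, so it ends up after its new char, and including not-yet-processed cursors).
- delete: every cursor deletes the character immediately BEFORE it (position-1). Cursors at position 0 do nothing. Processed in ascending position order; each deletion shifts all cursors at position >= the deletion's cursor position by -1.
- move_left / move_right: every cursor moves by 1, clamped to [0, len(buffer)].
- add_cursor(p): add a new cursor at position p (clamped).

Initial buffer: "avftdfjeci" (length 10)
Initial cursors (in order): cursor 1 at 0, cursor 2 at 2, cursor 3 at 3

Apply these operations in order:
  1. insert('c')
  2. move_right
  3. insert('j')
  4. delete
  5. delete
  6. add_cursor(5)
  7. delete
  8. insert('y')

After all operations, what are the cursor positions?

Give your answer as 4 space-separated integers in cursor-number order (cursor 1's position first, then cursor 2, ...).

Answer: 1 5 5 5

Derivation:
After op 1 (insert('c')): buffer="cavcfctdfjeci" (len 13), cursors c1@1 c2@4 c3@6, authorship 1..2.3.......
After op 2 (move_right): buffer="cavcfctdfjeci" (len 13), cursors c1@2 c2@5 c3@7, authorship 1..2.3.......
After op 3 (insert('j')): buffer="cajvcfjctjdfjeci" (len 16), cursors c1@3 c2@7 c3@10, authorship 1.1.2.23.3......
After op 4 (delete): buffer="cavcfctdfjeci" (len 13), cursors c1@2 c2@5 c3@7, authorship 1..2.3.......
After op 5 (delete): buffer="cvccdfjeci" (len 10), cursors c1@1 c2@3 c3@4, authorship 1.23......
After op 6 (add_cursor(5)): buffer="cvccdfjeci" (len 10), cursors c1@1 c2@3 c3@4 c4@5, authorship 1.23......
After op 7 (delete): buffer="vfjeci" (len 6), cursors c1@0 c2@1 c3@1 c4@1, authorship ......
After op 8 (insert('y')): buffer="yvyyyfjeci" (len 10), cursors c1@1 c2@5 c3@5 c4@5, authorship 1.234.....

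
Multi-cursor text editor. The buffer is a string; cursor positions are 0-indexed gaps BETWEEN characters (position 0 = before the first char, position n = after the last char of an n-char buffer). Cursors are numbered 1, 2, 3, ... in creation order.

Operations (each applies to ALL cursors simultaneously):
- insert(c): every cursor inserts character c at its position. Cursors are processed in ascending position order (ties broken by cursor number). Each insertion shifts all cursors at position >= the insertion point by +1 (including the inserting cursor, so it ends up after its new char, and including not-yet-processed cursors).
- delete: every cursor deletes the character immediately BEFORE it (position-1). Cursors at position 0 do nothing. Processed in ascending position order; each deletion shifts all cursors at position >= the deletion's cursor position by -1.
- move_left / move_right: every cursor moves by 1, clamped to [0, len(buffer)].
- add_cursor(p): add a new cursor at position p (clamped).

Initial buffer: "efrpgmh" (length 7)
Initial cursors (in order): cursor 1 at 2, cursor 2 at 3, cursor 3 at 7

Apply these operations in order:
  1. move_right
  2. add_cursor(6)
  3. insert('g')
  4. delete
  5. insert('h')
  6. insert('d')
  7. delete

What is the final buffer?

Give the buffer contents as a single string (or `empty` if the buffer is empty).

After op 1 (move_right): buffer="efrpgmh" (len 7), cursors c1@3 c2@4 c3@7, authorship .......
After op 2 (add_cursor(6)): buffer="efrpgmh" (len 7), cursors c1@3 c2@4 c4@6 c3@7, authorship .......
After op 3 (insert('g')): buffer="efrgpggmghg" (len 11), cursors c1@4 c2@6 c4@9 c3@11, authorship ...1.2..4.3
After op 4 (delete): buffer="efrpgmh" (len 7), cursors c1@3 c2@4 c4@6 c3@7, authorship .......
After op 5 (insert('h')): buffer="efrhphgmhhh" (len 11), cursors c1@4 c2@6 c4@9 c3@11, authorship ...1.2..4.3
After op 6 (insert('d')): buffer="efrhdphdgmhdhhd" (len 15), cursors c1@5 c2@8 c4@12 c3@15, authorship ...11.22..44.33
After op 7 (delete): buffer="efrhphgmhhh" (len 11), cursors c1@4 c2@6 c4@9 c3@11, authorship ...1.2..4.3

Answer: efrhphgmhhh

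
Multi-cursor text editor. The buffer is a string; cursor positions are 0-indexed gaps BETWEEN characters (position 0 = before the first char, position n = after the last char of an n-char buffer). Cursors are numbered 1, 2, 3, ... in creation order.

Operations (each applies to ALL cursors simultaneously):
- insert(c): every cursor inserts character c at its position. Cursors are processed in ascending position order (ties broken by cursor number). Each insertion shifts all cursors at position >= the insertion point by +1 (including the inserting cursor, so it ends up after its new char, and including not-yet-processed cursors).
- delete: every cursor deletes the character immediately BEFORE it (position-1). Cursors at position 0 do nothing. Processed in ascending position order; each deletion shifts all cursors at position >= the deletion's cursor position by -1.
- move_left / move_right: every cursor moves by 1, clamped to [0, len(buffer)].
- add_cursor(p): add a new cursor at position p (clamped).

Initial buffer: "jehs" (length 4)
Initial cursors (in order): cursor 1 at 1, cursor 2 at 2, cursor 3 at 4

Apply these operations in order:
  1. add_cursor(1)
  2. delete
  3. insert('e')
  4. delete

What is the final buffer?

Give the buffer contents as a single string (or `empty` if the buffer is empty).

After op 1 (add_cursor(1)): buffer="jehs" (len 4), cursors c1@1 c4@1 c2@2 c3@4, authorship ....
After op 2 (delete): buffer="h" (len 1), cursors c1@0 c2@0 c4@0 c3@1, authorship .
After op 3 (insert('e')): buffer="eeehe" (len 5), cursors c1@3 c2@3 c4@3 c3@5, authorship 124.3
After op 4 (delete): buffer="h" (len 1), cursors c1@0 c2@0 c4@0 c3@1, authorship .

Answer: h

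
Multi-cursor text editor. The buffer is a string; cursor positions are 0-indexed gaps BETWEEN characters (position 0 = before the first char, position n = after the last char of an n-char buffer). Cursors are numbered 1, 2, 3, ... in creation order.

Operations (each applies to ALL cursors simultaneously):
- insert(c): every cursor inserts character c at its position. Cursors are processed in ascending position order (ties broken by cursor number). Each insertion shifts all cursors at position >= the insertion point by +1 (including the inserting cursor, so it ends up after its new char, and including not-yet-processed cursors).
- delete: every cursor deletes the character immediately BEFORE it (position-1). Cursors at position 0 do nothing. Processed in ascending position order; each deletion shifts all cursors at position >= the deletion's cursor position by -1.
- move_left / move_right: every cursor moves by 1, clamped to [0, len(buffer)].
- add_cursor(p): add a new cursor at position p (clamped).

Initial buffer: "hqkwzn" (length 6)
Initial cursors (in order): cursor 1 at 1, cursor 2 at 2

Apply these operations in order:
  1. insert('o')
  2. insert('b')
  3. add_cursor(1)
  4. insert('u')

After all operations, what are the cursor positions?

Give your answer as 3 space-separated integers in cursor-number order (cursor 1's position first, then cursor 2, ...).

After op 1 (insert('o')): buffer="hoqokwzn" (len 8), cursors c1@2 c2@4, authorship .1.2....
After op 2 (insert('b')): buffer="hobqobkwzn" (len 10), cursors c1@3 c2@6, authorship .11.22....
After op 3 (add_cursor(1)): buffer="hobqobkwzn" (len 10), cursors c3@1 c1@3 c2@6, authorship .11.22....
After op 4 (insert('u')): buffer="huobuqobukwzn" (len 13), cursors c3@2 c1@5 c2@9, authorship .3111.222....

Answer: 5 9 2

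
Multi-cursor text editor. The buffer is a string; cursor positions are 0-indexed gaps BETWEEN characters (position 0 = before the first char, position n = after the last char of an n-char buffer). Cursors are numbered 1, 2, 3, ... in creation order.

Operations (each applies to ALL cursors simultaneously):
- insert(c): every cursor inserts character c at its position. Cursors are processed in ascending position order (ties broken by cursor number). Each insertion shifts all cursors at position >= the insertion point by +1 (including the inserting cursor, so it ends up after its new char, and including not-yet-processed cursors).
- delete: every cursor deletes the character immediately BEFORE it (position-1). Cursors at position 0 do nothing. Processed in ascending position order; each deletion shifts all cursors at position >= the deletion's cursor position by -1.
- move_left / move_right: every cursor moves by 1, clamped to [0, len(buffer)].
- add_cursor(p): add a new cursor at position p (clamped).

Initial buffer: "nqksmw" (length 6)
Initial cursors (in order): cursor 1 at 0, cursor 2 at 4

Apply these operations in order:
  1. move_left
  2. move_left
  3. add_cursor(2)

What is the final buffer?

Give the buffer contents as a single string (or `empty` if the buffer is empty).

After op 1 (move_left): buffer="nqksmw" (len 6), cursors c1@0 c2@3, authorship ......
After op 2 (move_left): buffer="nqksmw" (len 6), cursors c1@0 c2@2, authorship ......
After op 3 (add_cursor(2)): buffer="nqksmw" (len 6), cursors c1@0 c2@2 c3@2, authorship ......

Answer: nqksmw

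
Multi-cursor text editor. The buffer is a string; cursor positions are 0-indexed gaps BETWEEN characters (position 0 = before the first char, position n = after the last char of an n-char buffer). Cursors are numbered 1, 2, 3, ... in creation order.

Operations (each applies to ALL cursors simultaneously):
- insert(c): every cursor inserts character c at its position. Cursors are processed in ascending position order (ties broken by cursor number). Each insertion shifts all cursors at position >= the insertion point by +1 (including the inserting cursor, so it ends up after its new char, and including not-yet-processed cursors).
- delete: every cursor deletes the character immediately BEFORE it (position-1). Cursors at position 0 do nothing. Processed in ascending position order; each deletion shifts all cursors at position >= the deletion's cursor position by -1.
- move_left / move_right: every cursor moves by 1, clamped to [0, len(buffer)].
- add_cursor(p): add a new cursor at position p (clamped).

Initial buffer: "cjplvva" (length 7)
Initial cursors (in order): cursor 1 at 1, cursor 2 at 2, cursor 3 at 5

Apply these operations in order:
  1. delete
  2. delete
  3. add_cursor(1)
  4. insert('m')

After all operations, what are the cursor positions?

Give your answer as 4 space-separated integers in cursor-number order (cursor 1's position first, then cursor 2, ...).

Answer: 2 2 5 5

Derivation:
After op 1 (delete): buffer="plva" (len 4), cursors c1@0 c2@0 c3@2, authorship ....
After op 2 (delete): buffer="pva" (len 3), cursors c1@0 c2@0 c3@1, authorship ...
After op 3 (add_cursor(1)): buffer="pva" (len 3), cursors c1@0 c2@0 c3@1 c4@1, authorship ...
After op 4 (insert('m')): buffer="mmpmmva" (len 7), cursors c1@2 c2@2 c3@5 c4@5, authorship 12.34..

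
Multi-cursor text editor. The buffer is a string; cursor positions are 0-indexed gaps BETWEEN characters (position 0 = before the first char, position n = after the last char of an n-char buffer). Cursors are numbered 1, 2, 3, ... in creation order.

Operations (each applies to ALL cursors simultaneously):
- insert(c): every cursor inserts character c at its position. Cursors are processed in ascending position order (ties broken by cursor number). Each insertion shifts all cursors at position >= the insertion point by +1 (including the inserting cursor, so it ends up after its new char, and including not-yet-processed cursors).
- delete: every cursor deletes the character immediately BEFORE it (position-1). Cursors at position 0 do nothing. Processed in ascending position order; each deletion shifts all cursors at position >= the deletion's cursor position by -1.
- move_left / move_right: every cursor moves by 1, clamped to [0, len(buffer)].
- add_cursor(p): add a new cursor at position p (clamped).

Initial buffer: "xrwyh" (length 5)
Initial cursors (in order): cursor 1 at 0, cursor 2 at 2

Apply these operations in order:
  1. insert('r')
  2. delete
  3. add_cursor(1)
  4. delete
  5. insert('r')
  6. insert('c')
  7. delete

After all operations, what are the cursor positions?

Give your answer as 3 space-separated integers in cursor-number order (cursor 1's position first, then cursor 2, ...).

Answer: 3 3 3

Derivation:
After op 1 (insert('r')): buffer="rxrrwyh" (len 7), cursors c1@1 c2@4, authorship 1..2...
After op 2 (delete): buffer="xrwyh" (len 5), cursors c1@0 c2@2, authorship .....
After op 3 (add_cursor(1)): buffer="xrwyh" (len 5), cursors c1@0 c3@1 c2@2, authorship .....
After op 4 (delete): buffer="wyh" (len 3), cursors c1@0 c2@0 c3@0, authorship ...
After op 5 (insert('r')): buffer="rrrwyh" (len 6), cursors c1@3 c2@3 c3@3, authorship 123...
After op 6 (insert('c')): buffer="rrrcccwyh" (len 9), cursors c1@6 c2@6 c3@6, authorship 123123...
After op 7 (delete): buffer="rrrwyh" (len 6), cursors c1@3 c2@3 c3@3, authorship 123...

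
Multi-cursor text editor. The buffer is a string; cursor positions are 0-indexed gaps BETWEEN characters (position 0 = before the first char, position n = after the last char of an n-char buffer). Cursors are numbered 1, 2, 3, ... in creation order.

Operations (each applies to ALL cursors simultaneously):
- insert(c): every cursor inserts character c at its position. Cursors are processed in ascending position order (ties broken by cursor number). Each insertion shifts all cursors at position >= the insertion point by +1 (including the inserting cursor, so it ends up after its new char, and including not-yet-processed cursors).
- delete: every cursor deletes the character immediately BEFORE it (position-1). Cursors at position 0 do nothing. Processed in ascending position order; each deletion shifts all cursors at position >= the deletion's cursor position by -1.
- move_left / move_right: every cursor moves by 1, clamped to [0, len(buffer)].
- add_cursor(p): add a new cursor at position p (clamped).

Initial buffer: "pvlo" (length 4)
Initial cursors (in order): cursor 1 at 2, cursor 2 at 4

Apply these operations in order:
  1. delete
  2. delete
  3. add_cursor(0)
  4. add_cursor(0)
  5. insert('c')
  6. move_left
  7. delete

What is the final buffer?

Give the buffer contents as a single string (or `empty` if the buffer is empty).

Answer: c

Derivation:
After op 1 (delete): buffer="pl" (len 2), cursors c1@1 c2@2, authorship ..
After op 2 (delete): buffer="" (len 0), cursors c1@0 c2@0, authorship 
After op 3 (add_cursor(0)): buffer="" (len 0), cursors c1@0 c2@0 c3@0, authorship 
After op 4 (add_cursor(0)): buffer="" (len 0), cursors c1@0 c2@0 c3@0 c4@0, authorship 
After op 5 (insert('c')): buffer="cccc" (len 4), cursors c1@4 c2@4 c3@4 c4@4, authorship 1234
After op 6 (move_left): buffer="cccc" (len 4), cursors c1@3 c2@3 c3@3 c4@3, authorship 1234
After op 7 (delete): buffer="c" (len 1), cursors c1@0 c2@0 c3@0 c4@0, authorship 4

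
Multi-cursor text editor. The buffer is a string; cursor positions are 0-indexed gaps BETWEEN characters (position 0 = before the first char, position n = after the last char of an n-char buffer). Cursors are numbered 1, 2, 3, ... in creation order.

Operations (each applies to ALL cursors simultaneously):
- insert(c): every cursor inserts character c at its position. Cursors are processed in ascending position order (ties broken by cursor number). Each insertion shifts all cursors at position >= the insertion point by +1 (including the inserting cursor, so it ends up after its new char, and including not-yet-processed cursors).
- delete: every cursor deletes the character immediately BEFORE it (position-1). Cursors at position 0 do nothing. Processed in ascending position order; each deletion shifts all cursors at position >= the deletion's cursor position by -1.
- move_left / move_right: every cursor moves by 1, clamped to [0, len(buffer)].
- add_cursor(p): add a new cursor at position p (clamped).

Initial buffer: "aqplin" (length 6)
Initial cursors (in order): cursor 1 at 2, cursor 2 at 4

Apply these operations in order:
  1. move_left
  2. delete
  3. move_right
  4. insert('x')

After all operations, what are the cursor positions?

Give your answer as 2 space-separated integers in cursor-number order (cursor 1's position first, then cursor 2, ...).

Answer: 2 4

Derivation:
After op 1 (move_left): buffer="aqplin" (len 6), cursors c1@1 c2@3, authorship ......
After op 2 (delete): buffer="qlin" (len 4), cursors c1@0 c2@1, authorship ....
After op 3 (move_right): buffer="qlin" (len 4), cursors c1@1 c2@2, authorship ....
After op 4 (insert('x')): buffer="qxlxin" (len 6), cursors c1@2 c2@4, authorship .1.2..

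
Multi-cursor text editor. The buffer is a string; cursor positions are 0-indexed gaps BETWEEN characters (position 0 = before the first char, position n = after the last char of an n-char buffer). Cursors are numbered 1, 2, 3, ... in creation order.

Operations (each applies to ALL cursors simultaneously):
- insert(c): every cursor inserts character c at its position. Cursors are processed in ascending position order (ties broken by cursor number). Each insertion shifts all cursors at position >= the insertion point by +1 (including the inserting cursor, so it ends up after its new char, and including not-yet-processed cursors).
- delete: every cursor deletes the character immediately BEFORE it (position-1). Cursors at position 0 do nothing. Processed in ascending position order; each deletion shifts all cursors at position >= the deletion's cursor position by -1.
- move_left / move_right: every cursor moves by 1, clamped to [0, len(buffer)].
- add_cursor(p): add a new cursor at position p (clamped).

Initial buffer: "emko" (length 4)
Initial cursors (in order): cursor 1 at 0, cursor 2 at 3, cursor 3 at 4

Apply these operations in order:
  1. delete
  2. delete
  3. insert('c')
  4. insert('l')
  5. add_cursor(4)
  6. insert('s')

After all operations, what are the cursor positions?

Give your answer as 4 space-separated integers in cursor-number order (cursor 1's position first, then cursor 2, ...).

After op 1 (delete): buffer="em" (len 2), cursors c1@0 c2@2 c3@2, authorship ..
After op 2 (delete): buffer="" (len 0), cursors c1@0 c2@0 c3@0, authorship 
After op 3 (insert('c')): buffer="ccc" (len 3), cursors c1@3 c2@3 c3@3, authorship 123
After op 4 (insert('l')): buffer="ccclll" (len 6), cursors c1@6 c2@6 c3@6, authorship 123123
After op 5 (add_cursor(4)): buffer="ccclll" (len 6), cursors c4@4 c1@6 c2@6 c3@6, authorship 123123
After op 6 (insert('s')): buffer="ccclsllsss" (len 10), cursors c4@5 c1@10 c2@10 c3@10, authorship 1231423123

Answer: 10 10 10 5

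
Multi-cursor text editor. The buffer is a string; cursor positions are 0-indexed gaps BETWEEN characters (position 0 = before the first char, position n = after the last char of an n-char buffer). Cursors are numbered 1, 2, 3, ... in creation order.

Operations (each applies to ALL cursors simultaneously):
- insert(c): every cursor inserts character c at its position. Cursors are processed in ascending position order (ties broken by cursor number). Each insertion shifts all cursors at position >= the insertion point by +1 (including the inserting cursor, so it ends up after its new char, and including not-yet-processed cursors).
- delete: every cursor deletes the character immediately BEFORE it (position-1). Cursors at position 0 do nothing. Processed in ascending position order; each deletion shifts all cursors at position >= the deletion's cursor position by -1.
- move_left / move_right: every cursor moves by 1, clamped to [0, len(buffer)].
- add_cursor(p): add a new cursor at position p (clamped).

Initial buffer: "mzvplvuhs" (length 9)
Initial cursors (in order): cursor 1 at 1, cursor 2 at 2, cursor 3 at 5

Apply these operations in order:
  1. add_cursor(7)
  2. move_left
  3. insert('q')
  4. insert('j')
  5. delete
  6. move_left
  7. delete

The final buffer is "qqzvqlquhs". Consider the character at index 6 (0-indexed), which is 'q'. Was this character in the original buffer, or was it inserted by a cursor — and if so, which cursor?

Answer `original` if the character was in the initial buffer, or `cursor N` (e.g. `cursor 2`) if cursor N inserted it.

Answer: cursor 4

Derivation:
After op 1 (add_cursor(7)): buffer="mzvplvuhs" (len 9), cursors c1@1 c2@2 c3@5 c4@7, authorship .........
After op 2 (move_left): buffer="mzvplvuhs" (len 9), cursors c1@0 c2@1 c3@4 c4@6, authorship .........
After op 3 (insert('q')): buffer="qmqzvpqlvquhs" (len 13), cursors c1@1 c2@3 c3@7 c4@10, authorship 1.2...3..4...
After op 4 (insert('j')): buffer="qjmqjzvpqjlvqjuhs" (len 17), cursors c1@2 c2@5 c3@10 c4@14, authorship 11.22...33..44...
After op 5 (delete): buffer="qmqzvpqlvquhs" (len 13), cursors c1@1 c2@3 c3@7 c4@10, authorship 1.2...3..4...
After op 6 (move_left): buffer="qmqzvpqlvquhs" (len 13), cursors c1@0 c2@2 c3@6 c4@9, authorship 1.2...3..4...
After op 7 (delete): buffer="qqzvqlquhs" (len 10), cursors c1@0 c2@1 c3@4 c4@6, authorship 12..3.4...
Authorship (.=original, N=cursor N): 1 2 . . 3 . 4 . . .
Index 6: author = 4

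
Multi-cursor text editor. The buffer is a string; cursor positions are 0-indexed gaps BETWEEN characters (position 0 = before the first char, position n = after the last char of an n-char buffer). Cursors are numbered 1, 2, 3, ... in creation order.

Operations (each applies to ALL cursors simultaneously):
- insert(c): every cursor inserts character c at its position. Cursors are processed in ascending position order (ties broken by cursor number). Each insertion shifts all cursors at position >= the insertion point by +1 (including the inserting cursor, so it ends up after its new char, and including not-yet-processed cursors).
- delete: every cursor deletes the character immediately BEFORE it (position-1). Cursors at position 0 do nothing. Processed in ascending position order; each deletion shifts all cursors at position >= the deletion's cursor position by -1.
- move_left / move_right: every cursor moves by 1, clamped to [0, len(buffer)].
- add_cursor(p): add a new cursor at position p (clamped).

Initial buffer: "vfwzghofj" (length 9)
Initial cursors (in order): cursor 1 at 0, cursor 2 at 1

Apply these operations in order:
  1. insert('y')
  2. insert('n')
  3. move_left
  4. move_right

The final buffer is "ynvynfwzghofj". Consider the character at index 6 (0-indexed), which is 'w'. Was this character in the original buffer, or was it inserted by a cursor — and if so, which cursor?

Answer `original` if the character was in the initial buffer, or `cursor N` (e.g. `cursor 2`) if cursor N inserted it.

After op 1 (insert('y')): buffer="yvyfwzghofj" (len 11), cursors c1@1 c2@3, authorship 1.2........
After op 2 (insert('n')): buffer="ynvynfwzghofj" (len 13), cursors c1@2 c2@5, authorship 11.22........
After op 3 (move_left): buffer="ynvynfwzghofj" (len 13), cursors c1@1 c2@4, authorship 11.22........
After op 4 (move_right): buffer="ynvynfwzghofj" (len 13), cursors c1@2 c2@5, authorship 11.22........
Authorship (.=original, N=cursor N): 1 1 . 2 2 . . . . . . . .
Index 6: author = original

Answer: original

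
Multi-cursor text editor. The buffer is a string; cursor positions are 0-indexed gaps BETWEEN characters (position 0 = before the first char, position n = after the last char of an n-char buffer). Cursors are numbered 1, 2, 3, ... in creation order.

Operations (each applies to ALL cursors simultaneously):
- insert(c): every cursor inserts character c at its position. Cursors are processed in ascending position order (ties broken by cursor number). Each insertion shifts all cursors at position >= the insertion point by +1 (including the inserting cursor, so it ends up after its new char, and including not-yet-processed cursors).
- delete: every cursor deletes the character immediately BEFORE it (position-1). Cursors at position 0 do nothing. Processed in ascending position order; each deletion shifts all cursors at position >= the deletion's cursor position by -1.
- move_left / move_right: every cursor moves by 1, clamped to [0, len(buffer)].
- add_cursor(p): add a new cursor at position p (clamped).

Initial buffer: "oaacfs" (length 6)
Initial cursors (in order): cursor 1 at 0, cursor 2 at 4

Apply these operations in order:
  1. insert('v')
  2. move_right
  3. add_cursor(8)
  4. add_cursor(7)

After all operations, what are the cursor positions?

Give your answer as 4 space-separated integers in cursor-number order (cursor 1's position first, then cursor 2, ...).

Answer: 2 7 8 7

Derivation:
After op 1 (insert('v')): buffer="voaacvfs" (len 8), cursors c1@1 c2@6, authorship 1....2..
After op 2 (move_right): buffer="voaacvfs" (len 8), cursors c1@2 c2@7, authorship 1....2..
After op 3 (add_cursor(8)): buffer="voaacvfs" (len 8), cursors c1@2 c2@7 c3@8, authorship 1....2..
After op 4 (add_cursor(7)): buffer="voaacvfs" (len 8), cursors c1@2 c2@7 c4@7 c3@8, authorship 1....2..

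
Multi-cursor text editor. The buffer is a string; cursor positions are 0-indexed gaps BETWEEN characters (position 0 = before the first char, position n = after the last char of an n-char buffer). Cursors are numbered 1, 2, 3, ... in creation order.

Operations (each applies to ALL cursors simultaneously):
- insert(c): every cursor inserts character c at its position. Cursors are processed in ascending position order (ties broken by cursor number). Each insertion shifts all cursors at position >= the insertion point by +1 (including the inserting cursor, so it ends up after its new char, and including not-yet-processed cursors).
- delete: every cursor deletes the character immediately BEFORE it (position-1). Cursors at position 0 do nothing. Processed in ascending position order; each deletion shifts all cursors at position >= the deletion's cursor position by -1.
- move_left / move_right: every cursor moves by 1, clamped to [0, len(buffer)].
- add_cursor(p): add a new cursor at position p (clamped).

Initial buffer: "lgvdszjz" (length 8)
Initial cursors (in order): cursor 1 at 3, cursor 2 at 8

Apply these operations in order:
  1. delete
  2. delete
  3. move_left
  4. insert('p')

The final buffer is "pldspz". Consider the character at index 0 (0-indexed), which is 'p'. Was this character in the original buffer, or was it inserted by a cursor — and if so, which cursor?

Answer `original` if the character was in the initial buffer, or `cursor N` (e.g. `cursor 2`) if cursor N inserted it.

Answer: cursor 1

Derivation:
After op 1 (delete): buffer="lgdszj" (len 6), cursors c1@2 c2@6, authorship ......
After op 2 (delete): buffer="ldsz" (len 4), cursors c1@1 c2@4, authorship ....
After op 3 (move_left): buffer="ldsz" (len 4), cursors c1@0 c2@3, authorship ....
After op 4 (insert('p')): buffer="pldspz" (len 6), cursors c1@1 c2@5, authorship 1...2.
Authorship (.=original, N=cursor N): 1 . . . 2 .
Index 0: author = 1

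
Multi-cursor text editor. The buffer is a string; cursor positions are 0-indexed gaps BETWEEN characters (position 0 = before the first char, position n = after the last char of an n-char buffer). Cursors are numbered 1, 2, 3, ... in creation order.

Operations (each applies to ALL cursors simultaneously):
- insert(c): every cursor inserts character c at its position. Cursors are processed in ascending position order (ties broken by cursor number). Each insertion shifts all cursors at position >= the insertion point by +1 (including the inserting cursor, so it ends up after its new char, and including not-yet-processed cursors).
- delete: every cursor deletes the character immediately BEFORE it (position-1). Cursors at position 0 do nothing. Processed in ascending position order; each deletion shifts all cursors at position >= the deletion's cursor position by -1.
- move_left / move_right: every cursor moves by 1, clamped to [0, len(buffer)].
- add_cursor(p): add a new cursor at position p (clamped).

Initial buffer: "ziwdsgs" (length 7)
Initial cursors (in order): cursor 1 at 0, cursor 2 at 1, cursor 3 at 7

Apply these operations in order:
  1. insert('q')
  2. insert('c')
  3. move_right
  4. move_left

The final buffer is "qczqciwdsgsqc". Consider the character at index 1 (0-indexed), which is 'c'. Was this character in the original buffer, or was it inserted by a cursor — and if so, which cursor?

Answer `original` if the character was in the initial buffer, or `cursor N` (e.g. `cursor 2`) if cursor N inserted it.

After op 1 (insert('q')): buffer="qzqiwdsgsq" (len 10), cursors c1@1 c2@3 c3@10, authorship 1.2......3
After op 2 (insert('c')): buffer="qczqciwdsgsqc" (len 13), cursors c1@2 c2@5 c3@13, authorship 11.22......33
After op 3 (move_right): buffer="qczqciwdsgsqc" (len 13), cursors c1@3 c2@6 c3@13, authorship 11.22......33
After op 4 (move_left): buffer="qczqciwdsgsqc" (len 13), cursors c1@2 c2@5 c3@12, authorship 11.22......33
Authorship (.=original, N=cursor N): 1 1 . 2 2 . . . . . . 3 3
Index 1: author = 1

Answer: cursor 1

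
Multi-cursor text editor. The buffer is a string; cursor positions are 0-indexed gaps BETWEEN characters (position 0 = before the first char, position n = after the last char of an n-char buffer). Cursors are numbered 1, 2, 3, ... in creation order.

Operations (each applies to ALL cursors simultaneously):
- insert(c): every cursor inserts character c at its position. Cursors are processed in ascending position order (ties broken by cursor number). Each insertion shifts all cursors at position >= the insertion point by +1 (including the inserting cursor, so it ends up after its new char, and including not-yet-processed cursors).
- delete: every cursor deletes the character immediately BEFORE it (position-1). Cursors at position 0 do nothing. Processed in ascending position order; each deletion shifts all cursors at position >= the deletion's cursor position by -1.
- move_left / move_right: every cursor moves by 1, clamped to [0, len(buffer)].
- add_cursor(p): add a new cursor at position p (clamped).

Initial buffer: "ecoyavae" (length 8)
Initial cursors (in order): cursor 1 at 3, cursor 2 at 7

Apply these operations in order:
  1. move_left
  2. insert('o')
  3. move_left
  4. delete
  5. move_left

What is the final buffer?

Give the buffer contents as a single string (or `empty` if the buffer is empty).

Answer: eooyaoae

Derivation:
After op 1 (move_left): buffer="ecoyavae" (len 8), cursors c1@2 c2@6, authorship ........
After op 2 (insert('o')): buffer="ecooyavoae" (len 10), cursors c1@3 c2@8, authorship ..1....2..
After op 3 (move_left): buffer="ecooyavoae" (len 10), cursors c1@2 c2@7, authorship ..1....2..
After op 4 (delete): buffer="eooyaoae" (len 8), cursors c1@1 c2@5, authorship .1...2..
After op 5 (move_left): buffer="eooyaoae" (len 8), cursors c1@0 c2@4, authorship .1...2..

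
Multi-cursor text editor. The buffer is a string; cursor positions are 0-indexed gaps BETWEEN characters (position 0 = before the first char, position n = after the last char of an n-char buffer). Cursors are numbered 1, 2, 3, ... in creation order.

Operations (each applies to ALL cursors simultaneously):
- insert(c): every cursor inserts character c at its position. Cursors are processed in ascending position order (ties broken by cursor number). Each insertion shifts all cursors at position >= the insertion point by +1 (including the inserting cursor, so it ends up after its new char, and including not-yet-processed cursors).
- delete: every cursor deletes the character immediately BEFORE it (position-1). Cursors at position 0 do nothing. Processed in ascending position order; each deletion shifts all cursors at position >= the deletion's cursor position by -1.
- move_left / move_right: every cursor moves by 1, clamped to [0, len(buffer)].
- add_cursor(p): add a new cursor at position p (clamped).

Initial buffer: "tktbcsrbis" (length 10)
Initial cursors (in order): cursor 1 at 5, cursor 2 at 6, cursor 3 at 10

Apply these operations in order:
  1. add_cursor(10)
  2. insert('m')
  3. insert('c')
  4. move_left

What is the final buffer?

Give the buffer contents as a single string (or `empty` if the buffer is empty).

After op 1 (add_cursor(10)): buffer="tktbcsrbis" (len 10), cursors c1@5 c2@6 c3@10 c4@10, authorship ..........
After op 2 (insert('m')): buffer="tktbcmsmrbismm" (len 14), cursors c1@6 c2@8 c3@14 c4@14, authorship .....1.2....34
After op 3 (insert('c')): buffer="tktbcmcsmcrbismmcc" (len 18), cursors c1@7 c2@10 c3@18 c4@18, authorship .....11.22....3434
After op 4 (move_left): buffer="tktbcmcsmcrbismmcc" (len 18), cursors c1@6 c2@9 c3@17 c4@17, authorship .....11.22....3434

Answer: tktbcmcsmcrbismmcc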